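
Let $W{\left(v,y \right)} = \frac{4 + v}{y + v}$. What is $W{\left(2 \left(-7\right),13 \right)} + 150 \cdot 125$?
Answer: $18760$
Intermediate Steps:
$W{\left(v,y \right)} = \frac{4 + v}{v + y}$
$W{\left(2 \left(-7\right),13 \right)} + 150 \cdot 125 = \frac{4 + 2 \left(-7\right)}{2 \left(-7\right) + 13} + 150 \cdot 125 = \frac{4 - 14}{-14 + 13} + 18750 = \frac{1}{-1} \left(-10\right) + 18750 = \left(-1\right) \left(-10\right) + 18750 = 10 + 18750 = 18760$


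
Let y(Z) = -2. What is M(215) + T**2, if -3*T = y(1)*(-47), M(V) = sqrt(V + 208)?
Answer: 8836/9 + 3*sqrt(47) ≈ 1002.3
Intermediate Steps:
M(V) = sqrt(208 + V)
T = -94/3 (T = -(-2)*(-47)/3 = -1/3*94 = -94/3 ≈ -31.333)
M(215) + T**2 = sqrt(208 + 215) + (-94/3)**2 = sqrt(423) + 8836/9 = 3*sqrt(47) + 8836/9 = 8836/9 + 3*sqrt(47)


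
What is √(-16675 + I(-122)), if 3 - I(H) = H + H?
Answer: 74*I*√3 ≈ 128.17*I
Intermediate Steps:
I(H) = 3 - 2*H (I(H) = 3 - (H + H) = 3 - 2*H)
√(-16675 + I(-122)) = √(-16675 + (3 - 2*(-122))) = √(-16675 + (3 + 244)) = √(-16675 + 247) = √(-16428) = 74*I*√3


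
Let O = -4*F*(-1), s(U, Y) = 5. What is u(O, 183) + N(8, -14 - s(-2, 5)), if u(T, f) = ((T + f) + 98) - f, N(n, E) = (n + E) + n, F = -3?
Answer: 83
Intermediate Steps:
O = -12 (O = -4*(-3)*(-1) = 12*(-1) = -12)
N(n, E) = E + 2*n (N(n, E) = (E + n) + n = E + 2*n)
u(T, f) = 98 + T (u(T, f) = (98 + T + f) - f = 98 + T)
u(O, 183) + N(8, -14 - s(-2, 5)) = (98 - 12) + ((-14 - 1*5) + 2*8) = 86 + ((-14 - 5) + 16) = 86 + (-19 + 16) = 86 - 3 = 83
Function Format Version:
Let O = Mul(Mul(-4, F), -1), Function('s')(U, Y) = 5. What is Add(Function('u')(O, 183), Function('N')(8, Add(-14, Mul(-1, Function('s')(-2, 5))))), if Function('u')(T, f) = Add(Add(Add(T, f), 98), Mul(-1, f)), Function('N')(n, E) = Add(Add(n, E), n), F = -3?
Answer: 83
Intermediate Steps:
O = -12 (O = Mul(Mul(-4, -3), -1) = Mul(12, -1) = -12)
Function('N')(n, E) = Add(E, Mul(2, n)) (Function('N')(n, E) = Add(Add(E, n), n) = Add(E, Mul(2, n)))
Function('u')(T, f) = Add(98, T) (Function('u')(T, f) = Add(Add(98, T, f), Mul(-1, f)) = Add(98, T))
Add(Function('u')(O, 183), Function('N')(8, Add(-14, Mul(-1, Function('s')(-2, 5))))) = Add(Add(98, -12), Add(Add(-14, Mul(-1, 5)), Mul(2, 8))) = Add(86, Add(Add(-14, -5), 16)) = Add(86, Add(-19, 16)) = Add(86, -3) = 83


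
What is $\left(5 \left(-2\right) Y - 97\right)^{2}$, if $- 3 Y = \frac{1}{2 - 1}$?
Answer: $\frac{78961}{9} \approx 8773.4$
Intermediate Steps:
$Y = - \frac{1}{3}$ ($Y = - \frac{1}{3 \left(2 - 1\right)} = - \frac{1}{3 \cdot 1} = \left(- \frac{1}{3}\right) 1 = - \frac{1}{3} \approx -0.33333$)
$\left(5 \left(-2\right) Y - 97\right)^{2} = \left(5 \left(-2\right) \left(- \frac{1}{3}\right) - 97\right)^{2} = \left(\left(-10\right) \left(- \frac{1}{3}\right) - 97\right)^{2} = \left(\frac{10}{3} - 97\right)^{2} = \left(- \frac{281}{3}\right)^{2} = \frac{78961}{9}$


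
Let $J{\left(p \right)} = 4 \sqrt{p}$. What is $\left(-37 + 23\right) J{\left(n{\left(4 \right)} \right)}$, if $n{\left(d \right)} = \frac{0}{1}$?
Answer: $0$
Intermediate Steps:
$n{\left(d \right)} = 0$ ($n{\left(d \right)} = 0 \cdot 1 = 0$)
$\left(-37 + 23\right) J{\left(n{\left(4 \right)} \right)} = \left(-37 + 23\right) 4 \sqrt{0} = - 14 \cdot 4 \cdot 0 = \left(-14\right) 0 = 0$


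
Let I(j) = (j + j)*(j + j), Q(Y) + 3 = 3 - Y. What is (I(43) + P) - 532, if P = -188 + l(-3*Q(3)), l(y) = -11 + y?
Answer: 6674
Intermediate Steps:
Q(Y) = -Y (Q(Y) = -3 + (3 - Y) = -Y)
I(j) = 4*j² (I(j) = (2*j)*(2*j) = 4*j²)
P = -190 (P = -188 + (-11 - (-3)*3) = -188 + (-11 - 3*(-3)) = -188 + (-11 + 9) = -188 - 2 = -190)
(I(43) + P) - 532 = (4*43² - 190) - 532 = (4*1849 - 190) - 532 = (7396 - 190) - 532 = 7206 - 532 = 6674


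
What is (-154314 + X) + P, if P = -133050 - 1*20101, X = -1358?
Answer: -308823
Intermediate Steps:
P = -153151 (P = -133050 - 20101 = -153151)
(-154314 + X) + P = (-154314 - 1358) - 153151 = -155672 - 153151 = -308823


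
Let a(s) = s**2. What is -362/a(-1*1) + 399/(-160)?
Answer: -58319/160 ≈ -364.49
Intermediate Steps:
-362/a(-1*1) + 399/(-160) = -362/((-1*1)**2) + 399/(-160) = -362/((-1)**2) + 399*(-1/160) = -362/1 - 399/160 = -362*1 - 399/160 = -362 - 399/160 = -58319/160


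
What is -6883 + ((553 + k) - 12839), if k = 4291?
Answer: -14878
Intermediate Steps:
-6883 + ((553 + k) - 12839) = -6883 + ((553 + 4291) - 12839) = -6883 + (4844 - 12839) = -6883 - 7995 = -14878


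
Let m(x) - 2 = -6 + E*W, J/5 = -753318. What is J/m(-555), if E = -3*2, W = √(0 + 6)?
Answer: -376659/5 + 1129977*√6/10 ≈ 2.0146e+5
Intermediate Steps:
W = √6 ≈ 2.4495
J = -3766590 (J = 5*(-753318) = -3766590)
E = -6
m(x) = -4 - 6*√6 (m(x) = 2 + (-6 - 6*√6) = -4 - 6*√6)
J/m(-555) = -3766590/(-4 - 6*√6)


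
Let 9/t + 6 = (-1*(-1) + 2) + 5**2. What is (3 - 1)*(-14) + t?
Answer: -607/22 ≈ -27.591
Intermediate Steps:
t = 9/22 (t = 9/(-6 + ((-1*(-1) + 2) + 5**2)) = 9/(-6 + ((1 + 2) + 25)) = 9/(-6 + (3 + 25)) = 9/(-6 + 28) = 9/22 ≈ 0.40909)
(3 - 1)*(-14) + t = (3 - 1)*(-14) + 9/22 = 2*(-14) + 9/22 = -28 + 9/22 = -607/22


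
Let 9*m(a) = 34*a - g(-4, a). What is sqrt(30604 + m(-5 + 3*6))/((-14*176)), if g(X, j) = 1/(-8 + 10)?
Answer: -sqrt(1103510)/14784 ≈ -0.071055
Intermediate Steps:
g(X, j) = 1/2
m(a) = -1/18 + 34*a/9 (m(a) = (34*a - 1*1/2)/9 = (34*a - 1/2)/9 = (-1/2 + 34*a)/9 = -1/18 + 34*a/9)
sqrt(30604 + m(-5 + 3*6))/((-14*176)) = sqrt(30604 + (-1/18 + 34*(-5 + 3*6)/9))/((-14*176)) = sqrt(30604 + (-1/18 + 34*(-5 + 18)/9))/(-2464) = sqrt(30604 + (-1/18 + (34/9)*13))*(-1/2464) = sqrt(30604 + (-1/18 + 442/9))*(-1/2464) = sqrt(30604 + 883/18)*(-1/2464) = sqrt(551755/18)*(-1/2464) = (sqrt(1103510)/6)*(-1/2464) = -sqrt(1103510)/14784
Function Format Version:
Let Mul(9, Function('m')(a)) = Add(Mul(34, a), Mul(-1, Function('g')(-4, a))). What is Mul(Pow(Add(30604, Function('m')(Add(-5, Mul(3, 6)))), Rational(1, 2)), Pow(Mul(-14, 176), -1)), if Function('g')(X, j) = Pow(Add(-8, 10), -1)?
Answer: Mul(Rational(-1, 14784), Pow(1103510, Rational(1, 2))) ≈ -0.071055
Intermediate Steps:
Function('g')(X, j) = Rational(1, 2) (Function('g')(X, j) = Pow(2, -1) = Rational(1, 2))
Function('m')(a) = Add(Rational(-1, 18), Mul(Rational(34, 9), a)) (Function('m')(a) = Mul(Rational(1, 9), Add(Mul(34, a), Mul(-1, Rational(1, 2)))) = Mul(Rational(1, 9), Add(Mul(34, a), Rational(-1, 2))) = Mul(Rational(1, 9), Add(Rational(-1, 2), Mul(34, a))) = Add(Rational(-1, 18), Mul(Rational(34, 9), a)))
Mul(Pow(Add(30604, Function('m')(Add(-5, Mul(3, 6)))), Rational(1, 2)), Pow(Mul(-14, 176), -1)) = Mul(Pow(Add(30604, Add(Rational(-1, 18), Mul(Rational(34, 9), Add(-5, Mul(3, 6))))), Rational(1, 2)), Pow(Mul(-14, 176), -1)) = Mul(Pow(Add(30604, Add(Rational(-1, 18), Mul(Rational(34, 9), Add(-5, 18)))), Rational(1, 2)), Pow(-2464, -1)) = Mul(Pow(Add(30604, Add(Rational(-1, 18), Mul(Rational(34, 9), 13))), Rational(1, 2)), Rational(-1, 2464)) = Mul(Pow(Add(30604, Add(Rational(-1, 18), Rational(442, 9))), Rational(1, 2)), Rational(-1, 2464)) = Mul(Pow(Add(30604, Rational(883, 18)), Rational(1, 2)), Rational(-1, 2464)) = Mul(Pow(Rational(551755, 18), Rational(1, 2)), Rational(-1, 2464)) = Mul(Mul(Rational(1, 6), Pow(1103510, Rational(1, 2))), Rational(-1, 2464)) = Mul(Rational(-1, 14784), Pow(1103510, Rational(1, 2)))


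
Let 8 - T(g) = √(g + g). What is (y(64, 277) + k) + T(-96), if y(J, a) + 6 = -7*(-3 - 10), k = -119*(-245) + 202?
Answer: 29450 - 8*I*√3 ≈ 29450.0 - 13.856*I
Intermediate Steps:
T(g) = 8 - √2*√g (T(g) = 8 - √(g + g) = 8 - √(2*g) = 8 - √2*√g)
k = 29357 (k = 29155 + 202 = 29357)
y(J, a) = 85 (y(J, a) = -6 - 7*(-3 - 10) = -6 - 7*(-13) = -6 + 91 = 85)
(y(64, 277) + k) + T(-96) = (85 + 29357) + (8 - √2*√(-96)) = 29442 + (8 - √2*4*I*√6) = 29442 + (8 - 8*I*√3) = 29450 - 8*I*√3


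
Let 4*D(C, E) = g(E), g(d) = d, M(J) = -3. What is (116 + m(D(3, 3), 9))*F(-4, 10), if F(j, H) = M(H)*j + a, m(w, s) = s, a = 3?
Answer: 1875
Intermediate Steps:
D(C, E) = E/4
F(j, H) = 3 - 3*j (F(j, H) = -3*j + 3 = 3 - 3*j)
(116 + m(D(3, 3), 9))*F(-4, 10) = (116 + 9)*(3 - 3*(-4)) = 125*(3 + 12) = 125*15 = 1875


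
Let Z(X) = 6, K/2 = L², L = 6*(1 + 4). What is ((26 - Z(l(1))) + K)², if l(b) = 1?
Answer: 3312400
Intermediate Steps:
L = 30 (L = 6*5 = 30)
K = 1800 (K = 2*30² = 2*900 = 1800)
((26 - Z(l(1))) + K)² = ((26 - 1*6) + 1800)² = ((26 - 6) + 1800)² = (20 + 1800)² = 1820² = 3312400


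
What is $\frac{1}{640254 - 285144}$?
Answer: $\frac{1}{355110} \approx 2.816 \cdot 10^{-6}$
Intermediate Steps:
$\frac{1}{640254 - 285144} = \frac{1}{355110}$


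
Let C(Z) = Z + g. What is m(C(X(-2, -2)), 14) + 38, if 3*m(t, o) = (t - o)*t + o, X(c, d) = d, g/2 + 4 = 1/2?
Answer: 335/3 ≈ 111.67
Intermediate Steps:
g = -7 (g = -8 + 2/2 = -8 + 2*(1/2) = -8 + 1 = -7)
C(Z) = -7 + Z (C(Z) = Z - 7 = -7 + Z)
m(t, o) = o/3 + t*(t - o)/3 (m(t, o) = ((t - o)*t + o)/3 = (t*(t - o) + o)/3 = (o + t*(t - o))/3 = o/3 + t*(t - o)/3)
m(C(X(-2, -2)), 14) + 38 = ((1/3)*14 + (-7 - 2)**2/3 - 1/3*14*(-7 - 2)) + 38 = (14/3 + (1/3)*(-9)**2 - 1/3*14*(-9)) + 38 = (14/3 + (1/3)*81 + 42) + 38 = (14/3 + 27 + 42) + 38 = 221/3 + 38 = 335/3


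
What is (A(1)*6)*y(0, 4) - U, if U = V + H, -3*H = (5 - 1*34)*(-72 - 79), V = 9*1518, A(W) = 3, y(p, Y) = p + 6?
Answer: -36283/3 ≈ -12094.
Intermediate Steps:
y(p, Y) = 6 + p
V = 13662
H = -4379/3 (H = -(5 - 1*34)*(-72 - 79)/3 = -(5 - 34)*(-151)/3 = -(-29)*(-151)/3 = -1/3*4379 = -4379/3 ≈ -1459.7)
U = 36607/3 (U = 13662 - 4379/3 = 36607/3 ≈ 12202.)
(A(1)*6)*y(0, 4) - U = (3*6)*(6 + 0) - 1*36607/3 = 18*6 - 36607/3 = 108 - 36607/3 = -36283/3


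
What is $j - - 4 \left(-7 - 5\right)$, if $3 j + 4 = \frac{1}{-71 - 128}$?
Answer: $- \frac{29453}{597} \approx -49.335$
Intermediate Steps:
$j = - \frac{797}{597}$ ($j = - \frac{4}{3} + \frac{1}{3 \left(-71 - 128\right)} = - \frac{4}{3} + \frac{1}{3 \left(-199\right)} = - \frac{4}{3} + \frac{1}{3} \left(- \frac{1}{199}\right) = - \frac{4}{3} - \frac{1}{597} = - \frac{797}{597} \approx -1.335$)
$j - - 4 \left(-7 - 5\right) = - \frac{797}{597} - - 4 \left(-7 - 5\right) = - \frac{797}{597} - \left(-4\right) \left(-12\right) = - \frac{797}{597} - 48 = - \frac{29453}{597}$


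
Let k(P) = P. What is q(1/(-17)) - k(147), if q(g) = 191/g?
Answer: -3394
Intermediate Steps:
q(1/(-17)) - k(147) = 191/(1/(-17)) - 1*147 = 191/(-1/17) - 147 = 191*(-17) - 147 = -3247 - 147 = -3394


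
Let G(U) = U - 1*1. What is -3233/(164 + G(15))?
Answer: -3233/178 ≈ -18.163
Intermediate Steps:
G(U) = -1 + U (G(U) = U - 1 = -1 + U)
-3233/(164 + G(15)) = -3233/(164 + (-1 + 15)) = -3233/(164 + 14) = -3233/178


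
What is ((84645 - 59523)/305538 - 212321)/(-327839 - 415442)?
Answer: 982910736/3440918033 ≈ 0.28565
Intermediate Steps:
((84645 - 59523)/305538 - 212321)/(-327839 - 415442) = (25122*(1/305538) - 212321)/(-743281) = (4187/50923 - 212321)*(-1/743281) = -10812018096/50923*(-1/743281) = 982910736/3440918033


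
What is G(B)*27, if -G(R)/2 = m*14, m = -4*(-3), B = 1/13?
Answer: -9072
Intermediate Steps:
B = 1/13 ≈ 0.076923
m = 12
G(R) = -336 (G(R) = -24*14 = -2*168 = -336)
G(B)*27 = -336*27 = -9072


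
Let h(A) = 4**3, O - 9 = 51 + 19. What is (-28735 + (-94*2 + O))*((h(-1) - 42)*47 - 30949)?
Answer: 862868260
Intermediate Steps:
O = 79 (O = 9 + (51 + 19) = 9 + 70 = 79)
h(A) = 64
(-28735 + (-94*2 + O))*((h(-1) - 42)*47 - 30949) = (-28735 + (-94*2 + 79))*((64 - 42)*47 - 30949) = (-28735 + (-188 + 79))*(22*47 - 30949) = (-28735 - 109)*(1034 - 30949) = -28844*(-29915) = 862868260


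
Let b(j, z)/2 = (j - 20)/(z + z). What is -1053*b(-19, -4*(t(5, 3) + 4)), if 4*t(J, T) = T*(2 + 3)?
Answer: -41067/31 ≈ -1324.7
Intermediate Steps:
t(J, T) = 5*T/4 (t(J, T) = (T*(2 + 3))/4 = (T*5)/4 = (5*T)/4 = 5*T/4)
b(j, z) = (-20 + j)/z (b(j, z) = 2*((j - 20)/(z + z)) = 2*((-20 + j)/((2*z))) = 2*((-20 + j)*(1/(2*z))) = 2*((-20 + j)/(2*z)) = (-20 + j)/z)
-1053*b(-19, -4*(t(5, 3) + 4)) = -1053*(-20 - 19)/((-4*((5/4)*3 + 4))) = -1053*(-39)/((-4*(15/4 + 4))) = -1053*(-39)/((-4*31/4)) = -1053*(-39)/(-31) = -(-1053)*(-39)/31 = -1053*39/31 = -41067/31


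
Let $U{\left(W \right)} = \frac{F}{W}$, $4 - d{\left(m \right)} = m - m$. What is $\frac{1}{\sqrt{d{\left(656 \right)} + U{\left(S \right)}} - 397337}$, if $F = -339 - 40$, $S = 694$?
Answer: $- \frac{275751878}{109566423946489} - \frac{\sqrt{1663518}}{109566423946489} \approx -2.5168 \cdot 10^{-6}$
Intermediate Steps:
$F = -379$ ($F = -339 - 40 = -379$)
$d{\left(m \right)} = 4$ ($d{\left(m \right)} = 4 - \left(m - m\right) = 4 - 0 = 4 + 0 = 4$)
$U{\left(W \right)} = - \frac{379}{W}$
$\frac{1}{\sqrt{d{\left(656 \right)} + U{\left(S \right)}} - 397337} = \frac{1}{\sqrt{4 - \frac{379}{694}} - 397337} = \frac{1}{\sqrt{\frac{2397}{694}} - 397337} = \frac{1}{\frac{\sqrt{1663518}}{694} - 397337} = \frac{1}{-397337 + \frac{\sqrt{1663518}}{694}}$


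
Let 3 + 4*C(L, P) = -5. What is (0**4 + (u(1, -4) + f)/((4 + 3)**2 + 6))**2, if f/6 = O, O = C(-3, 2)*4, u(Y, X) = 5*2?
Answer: 1444/3025 ≈ 0.47736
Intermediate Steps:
C(L, P) = -2 (C(L, P) = -3/4 + (1/4)*(-5) = -3/4 - 5/4 = -2)
u(Y, X) = 10
O = -8 (O = -2*4 = -8)
f = -48 (f = 6*(-8) = -48)
(0**4 + (u(1, -4) + f)/((4 + 3)**2 + 6))**2 = (0**4 + (10 - 48)/((4 + 3)**2 + 6))**2 = (0 - 38/(7**2 + 6))**2 = (0 - 38/(49 + 6))**2 = (0 - 38/55)**2 = (-38/55)**2 = 1444/3025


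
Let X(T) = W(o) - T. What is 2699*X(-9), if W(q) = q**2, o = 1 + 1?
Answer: 35087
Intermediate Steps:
o = 2
X(T) = 4 - T (X(T) = 2**2 - T = 4 - T)
2699*X(-9) = 2699*(4 - 1*(-9)) = 2699*(4 + 9) = 2699*13 = 35087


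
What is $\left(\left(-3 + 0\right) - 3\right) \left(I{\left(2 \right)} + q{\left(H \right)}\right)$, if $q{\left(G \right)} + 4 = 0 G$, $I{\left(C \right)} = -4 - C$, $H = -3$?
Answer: $60$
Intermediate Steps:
$q{\left(G \right)} = -4$ ($q{\left(G \right)} = -4 + 0 G = -4 + 0 = -4$)
$\left(\left(-3 + 0\right) - 3\right) \left(I{\left(2 \right)} + q{\left(H \right)}\right) = \left(\left(-3 + 0\right) - 3\right) \left(\left(-4 - 2\right) - 4\right) = \left(-3 - 3\right) \left(\left(-4 - 2\right) - 4\right) = - 6 \left(-6 - 4\right) = \left(-6\right) \left(-10\right) = 60$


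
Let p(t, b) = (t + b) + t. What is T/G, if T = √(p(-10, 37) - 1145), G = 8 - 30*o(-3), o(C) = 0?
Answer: I*√282/4 ≈ 4.1982*I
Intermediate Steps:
p(t, b) = b + 2*t (p(t, b) = (b + t) + t = b + 2*t)
G = 8 (G = 8 - 30*0 = 8 + 0 = 8)
T = 2*I*√282 (T = √((37 + 2*(-10)) - 1145) = √((37 - 20) - 1145) = √(17 - 1145) = √(-1128) = 2*I*√282 ≈ 33.586*I)
T/G = (2*I*√282)/8 = (2*I*√282)*(⅛) = I*√282/4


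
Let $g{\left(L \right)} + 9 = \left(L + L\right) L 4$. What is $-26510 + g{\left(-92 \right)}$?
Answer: $41193$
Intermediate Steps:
$g{\left(L \right)} = -9 + 8 L^{2}$ ($g{\left(L \right)} = -9 + \left(L + L\right) L 4 = -9 + 2 L L 4 = -9 + 2 L^{2} \cdot 4 = -9 + 8 L^{2}$)
$-26510 + g{\left(-92 \right)} = -26510 - \left(9 - 8 \left(-92\right)^{2}\right) = -26510 + \left(-9 + 8 \cdot 8464\right) = -26510 + \left(-9 + 67712\right) = -26510 + 67703 = 41193$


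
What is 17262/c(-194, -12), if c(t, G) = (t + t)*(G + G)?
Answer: 2877/1552 ≈ 1.8537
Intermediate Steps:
c(t, G) = 4*G*t (c(t, G) = (2*t)*(2*G) = 4*G*t)
17262/c(-194, -12) = 17262/((4*(-12)*(-194))) = 17262/9312 = 17262*(1/9312) = 2877/1552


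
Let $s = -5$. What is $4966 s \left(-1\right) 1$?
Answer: $24830$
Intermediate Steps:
$4966 s \left(-1\right) 1 = 4966 \left(-5\right) \left(-1\right) 1 = 4966 \cdot 5 \cdot 1 = 4966 \cdot 5 = 24830$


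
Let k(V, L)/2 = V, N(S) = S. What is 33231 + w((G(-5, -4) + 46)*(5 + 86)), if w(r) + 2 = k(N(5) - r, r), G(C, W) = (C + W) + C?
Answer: 27415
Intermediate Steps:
G(C, W) = W + 2*C
k(V, L) = 2*V
w(r) = 8 - 2*r (w(r) = -2 + 2*(5 - r) = -2 + (10 - 2*r) = 8 - 2*r)
33231 + w((G(-5, -4) + 46)*(5 + 86)) = 33231 + (8 - 2*((-4 + 2*(-5)) + 46)*(5 + 86)) = 33231 + (8 - 2*((-4 - 10) + 46)*91) = 33231 + (8 - 2*(-14 + 46)*91) = 33231 + (8 - 64*91) = 33231 + (8 - 2*2912) = 33231 + (8 - 5824) = 33231 - 5816 = 27415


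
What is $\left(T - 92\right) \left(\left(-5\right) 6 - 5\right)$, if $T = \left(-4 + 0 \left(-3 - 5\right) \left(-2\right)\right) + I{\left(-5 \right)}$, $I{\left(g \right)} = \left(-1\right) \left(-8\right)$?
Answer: $3080$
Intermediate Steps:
$I{\left(g \right)} = 8$
$T = 4$ ($T = \left(-4 + 0 \left(-3 - 5\right) \left(-2\right)\right) + 8 = \left(-4 + 0 \left(\left(-8\right) \left(-2\right)\right)\right) + 8 = \left(-4 + 0 \cdot 16\right) + 8 = \left(-4 + 0\right) + 8 = -4 + 8 = 4$)
$\left(T - 92\right) \left(\left(-5\right) 6 - 5\right) = \left(4 - 92\right) \left(\left(-5\right) 6 - 5\right) = - 88 \left(-30 - 5\right) = \left(-88\right) \left(-35\right) = 3080$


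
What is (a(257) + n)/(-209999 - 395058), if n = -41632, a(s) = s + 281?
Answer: 41094/605057 ≈ 0.067918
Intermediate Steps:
a(s) = 281 + s
(a(257) + n)/(-209999 - 395058) = ((281 + 257) - 41632)/(-209999 - 395058) = (538 - 41632)/(-605057) = -41094*(-1/605057) = 41094/605057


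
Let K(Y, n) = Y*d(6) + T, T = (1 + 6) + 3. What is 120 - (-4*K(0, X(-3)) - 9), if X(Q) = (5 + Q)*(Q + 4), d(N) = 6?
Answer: 169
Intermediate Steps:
T = 10 (T = 7 + 3 = 10)
X(Q) = (4 + Q)*(5 + Q) (X(Q) = (5 + Q)*(4 + Q) = (4 + Q)*(5 + Q))
K(Y, n) = 10 + 6*Y (K(Y, n) = Y*6 + 10 = 6*Y + 10 = 10 + 6*Y)
120 - (-4*K(0, X(-3)) - 9) = 120 - (-4*(10 + 6*0) - 9) = 120 - (-4*(10 + 0) - 9) = 120 - (-4*10 - 9) = 120 - (-40 - 9) = 120 - 1*(-49) = 120 + 49 = 169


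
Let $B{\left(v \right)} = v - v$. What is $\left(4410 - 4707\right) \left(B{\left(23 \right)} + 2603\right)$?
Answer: $-773091$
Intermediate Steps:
$B{\left(v \right)} = 0$
$\left(4410 - 4707\right) \left(B{\left(23 \right)} + 2603\right) = \left(4410 - 4707\right) \left(0 + 2603\right) = \left(-297\right) 2603 = -773091$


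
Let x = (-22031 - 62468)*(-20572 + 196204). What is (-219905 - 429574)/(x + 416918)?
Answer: 649479/14840311450 ≈ 4.3765e-5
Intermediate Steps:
x = -14840728368 (x = -84499*175632 = -14840728368)
(-219905 - 429574)/(x + 416918) = (-219905 - 429574)/(-14840728368 + 416918) = -649479/(-14840311450) = -649479*(-1/14840311450) = 649479/14840311450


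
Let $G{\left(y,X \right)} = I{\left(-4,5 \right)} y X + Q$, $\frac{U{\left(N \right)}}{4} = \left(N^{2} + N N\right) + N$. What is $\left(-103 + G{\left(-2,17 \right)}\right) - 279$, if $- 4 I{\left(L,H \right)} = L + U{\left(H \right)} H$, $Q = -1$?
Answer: $8933$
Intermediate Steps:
$U{\left(N \right)} = 4 N + 8 N^{2}$ ($U{\left(N \right)} = 4 \left(\left(N^{2} + N N\right) + N\right) = 4 \left(\left(N^{2} + N^{2}\right) + N\right) = 4 \left(2 N^{2} + N\right) = 4 \left(N + 2 N^{2}\right) = 4 N + 8 N^{2}$)
$I{\left(L,H \right)} = - \frac{L}{4} - H^{2} \left(1 + 2 H\right)$ ($I{\left(L,H \right)} = - \frac{L + 4 H \left(1 + 2 H\right) H}{4} = - \frac{L + 4 H^{2} \left(1 + 2 H\right)}{4} = - \frac{L}{4} - H^{2} \left(1 + 2 H\right)$)
$G{\left(y,X \right)} = -1 - 274 X y$ ($G{\left(y,X \right)} = \left(- 5^{2} - 2 \cdot 5^{3} - -1\right) y X - 1 = \left(\left(-1\right) 25 - 250 + 1\right) y X - 1 = \left(-25 - 250 + 1\right) y X - 1 = - 274 y X - 1 = - 274 X y - 1 = -1 - 274 X y$)
$\left(-103 + G{\left(-2,17 \right)}\right) - 279 = \left(-103 - \left(1 + 4658 \left(-2\right)\right)\right) - 279 = \left(-103 + \left(-1 + 9316\right)\right) - 279 = \left(-103 + 9315\right) - 279 = 9212 - 279 = 8933$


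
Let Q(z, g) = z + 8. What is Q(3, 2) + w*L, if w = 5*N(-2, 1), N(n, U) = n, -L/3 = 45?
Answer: 1361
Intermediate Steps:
L = -135 (L = -3*45 = -135)
Q(z, g) = 8 + z
w = -10 (w = 5*(-2) = -10)
Q(3, 2) + w*L = (8 + 3) - 10*(-135) = 11 + 1350 = 1361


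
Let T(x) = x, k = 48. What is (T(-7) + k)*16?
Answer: 656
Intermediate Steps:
(T(-7) + k)*16 = (-7 + 48)*16 = 41*16 = 656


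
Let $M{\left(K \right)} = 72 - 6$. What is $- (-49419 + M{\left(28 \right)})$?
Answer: $49353$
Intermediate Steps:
$M{\left(K \right)} = 66$ ($M{\left(K \right)} = 72 - 6 = 66$)
$- (-49419 + M{\left(28 \right)}) = - (-49419 + 66) = \left(-1\right) \left(-49353\right) = 49353$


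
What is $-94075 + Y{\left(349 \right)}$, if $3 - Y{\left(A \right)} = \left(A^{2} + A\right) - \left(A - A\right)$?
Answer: $-216222$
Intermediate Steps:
$Y{\left(A \right)} = 3 - A - A^{2}$ ($Y{\left(A \right)} = 3 - \left(\left(A^{2} + A\right) - \left(A - A\right)\right) = 3 - \left(\left(A + A^{2}\right) - 0\right) = 3 - \left(\left(A + A^{2}\right) + 0\right) = 3 - \left(A + A^{2}\right) = 3 - A - A^{2}$)
$-94075 + Y{\left(349 \right)} = -94075 - 122147 = -216222$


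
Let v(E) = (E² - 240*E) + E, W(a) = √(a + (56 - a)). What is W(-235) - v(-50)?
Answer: -14450 + 2*√14 ≈ -14443.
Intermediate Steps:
W(a) = 2*√14 (W(a) = √56 = 2*√14)
v(E) = E² - 239*E
W(-235) - v(-50) = 2*√14 - (-50)*(-239 - 50) = 2*√14 - (-50)*(-289) = 2*√14 - 1*14450 = 2*√14 - 14450 = -14450 + 2*√14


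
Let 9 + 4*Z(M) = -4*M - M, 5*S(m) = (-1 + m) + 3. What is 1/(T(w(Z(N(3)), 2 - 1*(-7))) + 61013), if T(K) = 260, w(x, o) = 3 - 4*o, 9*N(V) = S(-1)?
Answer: 1/61273 ≈ 1.6320e-5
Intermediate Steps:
S(m) = 2/5 + m/5 (S(m) = ((-1 + m) + 3)/5 = (2 + m)/5 = 2/5 + m/5)
N(V) = 1/45 (N(V) = (2/5 + (1/5)*(-1))/9 = (2/5 - 1/5)/9 = (1/9)*(1/5) = 1/45)
Z(M) = -9/4 - 5*M/4 (Z(M) = -9/4 + (-4*M - M)/4 = -9/4 + (-5*M)/4 = -9/4 - 5*M/4)
1/(T(w(Z(N(3)), 2 - 1*(-7))) + 61013) = 1/(260 + 61013) = 1/61273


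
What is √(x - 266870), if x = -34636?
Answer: I*√301506 ≈ 549.1*I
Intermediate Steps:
√(x - 266870) = √(-34636 - 266870) = √(-301506) = I*√301506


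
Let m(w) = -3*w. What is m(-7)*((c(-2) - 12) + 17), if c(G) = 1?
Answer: 126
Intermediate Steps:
m(-7)*((c(-2) - 12) + 17) = (-3*(-7))*((1 - 12) + 17) = 21*(-11 + 17) = 21*6 = 126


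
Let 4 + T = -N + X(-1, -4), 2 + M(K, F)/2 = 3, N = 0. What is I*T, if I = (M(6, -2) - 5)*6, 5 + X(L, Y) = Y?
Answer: 234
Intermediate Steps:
X(L, Y) = -5 + Y
M(K, F) = 2 (M(K, F) = -4 + 2*3 = -4 + 6 = 2)
T = -13 (T = -4 + (-1*0 + (-5 - 4)) = -4 + (0 - 9) = -4 - 9 = -13)
I = -18 (I = (2 - 5)*6 = -3*6 = -18)
I*T = -18*(-13) = 234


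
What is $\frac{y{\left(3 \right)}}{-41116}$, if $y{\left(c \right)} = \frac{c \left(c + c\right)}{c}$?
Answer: $- \frac{3}{20558} \approx -0.00014593$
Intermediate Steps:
$y{\left(c \right)} = 2 c$ ($y{\left(c \right)} = \frac{c 2 c}{c} = \frac{2 c^{2}}{c} = 2 c$)
$\frac{y{\left(3 \right)}}{-41116} = \frac{2 \cdot 3}{-41116} = 6 \left(- \frac{1}{41116}\right) = - \frac{3}{20558}$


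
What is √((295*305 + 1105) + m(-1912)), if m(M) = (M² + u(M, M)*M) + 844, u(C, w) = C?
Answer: 2*√1850853 ≈ 2720.9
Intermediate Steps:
m(M) = 844 + 2*M² (m(M) = (M² + M*M) + 844 = (M² + M²) + 844 = 2*M² + 844 = 844 + 2*M²)
√((295*305 + 1105) + m(-1912)) = √((295*305 + 1105) + (844 + 2*(-1912)²)) = √((89975 + 1105) + (844 + 2*3655744)) = √(91080 + (844 + 7311488)) = √(91080 + 7312332) = √7403412 = 2*√1850853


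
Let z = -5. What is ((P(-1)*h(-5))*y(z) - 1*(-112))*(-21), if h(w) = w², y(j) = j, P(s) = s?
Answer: -4977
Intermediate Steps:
((P(-1)*h(-5))*y(z) - 1*(-112))*(-21) = (-1*(-5)²*(-5) - 1*(-112))*(-21) = (-1*25*(-5) + 112)*(-21) = (-25*(-5) + 112)*(-21) = (125 + 112)*(-21) = 237*(-21) = -4977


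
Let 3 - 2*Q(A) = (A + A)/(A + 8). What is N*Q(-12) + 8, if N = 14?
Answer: -13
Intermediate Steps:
Q(A) = 3/2 - A/(8 + A) (Q(A) = 3/2 - (A + A)/(2*(A + 8)) = 3/2 - 2*A/(2*(8 + A)) = 3/2 - A/(8 + A))
N*Q(-12) + 8 = 14*((24 - 12)/(2*(8 - 12))) + 8 = 14*((½)*12/(-4)) + 8 = 14*((½)*(-¼)*12) + 8 = 14*(-3/2) + 8 = -21 + 8 = -13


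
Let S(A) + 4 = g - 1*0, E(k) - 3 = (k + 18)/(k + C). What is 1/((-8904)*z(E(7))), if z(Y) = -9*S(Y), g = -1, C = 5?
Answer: -1/400680 ≈ -2.4958e-6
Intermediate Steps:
E(k) = 3 + (18 + k)/(5 + k) (E(k) = 3 + (k + 18)/(k + 5) = 3 + (18 + k)/(5 + k))
S(A) = -5 (S(A) = -4 + (-1 - 1*0) = -4 + (-1 + 0) = -4 - 1 = -5)
z(Y) = 45 (z(Y) = -9*(-5) = 45)
1/((-8904)*z(E(7))) = 1/(-8904*45) = -1/8904*1/45 = -1/400680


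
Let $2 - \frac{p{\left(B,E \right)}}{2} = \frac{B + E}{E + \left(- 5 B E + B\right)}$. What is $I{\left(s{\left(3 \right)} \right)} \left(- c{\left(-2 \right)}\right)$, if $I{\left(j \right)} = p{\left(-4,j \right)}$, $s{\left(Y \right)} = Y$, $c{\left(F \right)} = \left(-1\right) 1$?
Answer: $\frac{238}{59} \approx 4.0339$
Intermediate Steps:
$c{\left(F \right)} = -1$
$p{\left(B,E \right)} = 4 - \frac{2 \left(B + E\right)}{B + E - 5 B E}$ ($p{\left(B,E \right)} = 4 - 2 \frac{B + E}{E + \left(- 5 B E + B\right)} = 4 - 2 \frac{B + E}{E - \left(- B + 5 B E\right)} = 4 - 2 \frac{B + E}{B + E - 5 B E} = 4 - \frac{2 \left(B + E\right)}{B + E - 5 B E}$)
$I{\left(j \right)} = \frac{2 \left(-4 + 41 j\right)}{-4 + 21 j}$ ($I{\left(j \right)} = \frac{2 \left(-4 + j - - 40 j\right)}{-4 + j - - 20 j} = \frac{2 \left(-4 + j + 40 j\right)}{-4 + j + 20 j} = \frac{2 \left(-4 + 41 j\right)}{-4 + 21 j}$)
$I{\left(s{\left(3 \right)} \right)} \left(- c{\left(-2 \right)}\right) = \frac{2 \left(-4 + 41 \cdot 3\right)}{-4 + 21 \cdot 3} \left(\left(-1\right) \left(-1\right)\right) = \frac{2 \left(-4 + 123\right)}{-4 + 63} \cdot 1 = 2 \cdot \frac{1}{59} \cdot 119 \cdot 1 = \frac{238}{59} \cdot 1 = \frac{238}{59}$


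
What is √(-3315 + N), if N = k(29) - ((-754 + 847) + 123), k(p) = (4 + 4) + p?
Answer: I*√3494 ≈ 59.11*I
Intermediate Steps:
k(p) = 8 + p
N = -179 (N = (8 + 29) - ((-754 + 847) + 123) = 37 - (93 + 123) = 37 - 1*216 = 37 - 216 = -179)
√(-3315 + N) = √(-3315 - 179) = √(-3494) = I*√3494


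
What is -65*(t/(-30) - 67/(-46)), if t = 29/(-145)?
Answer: -32812/345 ≈ -95.107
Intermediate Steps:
t = -⅕ (t = 29*(-1/145) = -⅕ ≈ -0.20000)
-65*(t/(-30) - 67/(-46)) = -65*(-⅕/(-30) - 67/(-46)) = -65*(-⅕*(-1/30) - 67*(-1/46)) = -65*(1/150 + 67/46) = -65*2524/1725 = -32812/345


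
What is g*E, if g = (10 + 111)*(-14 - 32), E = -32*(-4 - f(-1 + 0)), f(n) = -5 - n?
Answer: 0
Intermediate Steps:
E = 0 (E = -32*(-4 - (-5 - (-1 + 0))) = -32*(-4 - (-5 - 1*(-1))) = -32*(-4 - (-5 + 1)) = -32*(-4 - 1*(-4)) = -32*(-4 + 4) = -32*0 = 0)
g = -5566 (g = 121*(-46) = -5566)
g*E = -5566*0 = 0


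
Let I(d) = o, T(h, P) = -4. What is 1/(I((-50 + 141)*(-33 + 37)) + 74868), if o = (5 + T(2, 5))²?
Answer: 1/74869 ≈ 1.3357e-5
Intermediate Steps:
o = 1 (o = (5 - 4)² = 1² = 1)
I(d) = 1
1/(I((-50 + 141)*(-33 + 37)) + 74868) = 1/(1 + 74868) = 1/74869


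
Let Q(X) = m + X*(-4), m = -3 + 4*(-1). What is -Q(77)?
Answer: 315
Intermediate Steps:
m = -7 (m = -3 - 4 = -7)
Q(X) = -7 - 4*X (Q(X) = -7 + X*(-4) = -7 - 4*X)
-Q(77) = -(-7 - 4*77) = -(-7 - 308) = -1*(-315) = 315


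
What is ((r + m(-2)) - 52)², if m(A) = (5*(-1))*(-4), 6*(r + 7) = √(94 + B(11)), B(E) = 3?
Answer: (234 - √97)²/36 ≈ 1395.7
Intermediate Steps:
r = -7 + √97/6 (r = -7 + √(94 + 3)/6 = -7 + √97/6 ≈ -5.3585)
m(A) = 20 (m(A) = -5*(-4) = 20)
((r + m(-2)) - 52)² = (((-7 + √97/6) + 20) - 52)² = ((13 + √97/6) - 52)² = (-39 + √97/6)²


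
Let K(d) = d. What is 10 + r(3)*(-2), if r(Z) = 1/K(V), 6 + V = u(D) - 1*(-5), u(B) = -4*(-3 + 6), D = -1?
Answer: 132/13 ≈ 10.154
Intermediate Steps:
u(B) = -12 (u(B) = -4*3 = -12)
V = -13 (V = -6 + (-12 - 1*(-5)) = -6 + (-12 + 5) = -6 - 7 = -13)
r(Z) = -1/13 (r(Z) = 1/(-13) = -1/13)
10 + r(3)*(-2) = 10 - 1/13*(-2) = 10 + 2/13 = 132/13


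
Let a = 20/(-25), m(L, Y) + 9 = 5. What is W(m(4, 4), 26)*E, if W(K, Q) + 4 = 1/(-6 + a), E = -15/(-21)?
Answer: -705/238 ≈ -2.9622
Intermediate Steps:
m(L, Y) = -4 (m(L, Y) = -9 + 5 = -4)
a = -4/5 (a = 20*(-1/25) = -4/5 ≈ -0.80000)
E = 5/7 (E = -15*(-1/21) = 5/7 ≈ 0.71429)
W(K, Q) = -141/34 (W(K, Q) = -4 + 1/(-6 - 4/5) = -4 + 1/(-34/5) = -4 - 5/34 = -141/34)
W(m(4, 4), 26)*E = -141/34*5/7 = -705/238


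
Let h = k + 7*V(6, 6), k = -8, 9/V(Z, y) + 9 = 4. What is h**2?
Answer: 10609/25 ≈ 424.36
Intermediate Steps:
V(Z, y) = -9/5 (V(Z, y) = 9/(-9 + 4) = 9/(-5) = 9*(-1/5) = -9/5)
h = -103/5 (h = -8 + 7*(-9/5) = -8 - 63/5 = -103/5 ≈ -20.600)
h**2 = (-103/5)**2 = 10609/25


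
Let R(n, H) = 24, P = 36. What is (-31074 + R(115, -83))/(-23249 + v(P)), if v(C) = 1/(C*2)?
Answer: 2235600/1673927 ≈ 1.3355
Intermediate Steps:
v(C) = 1/(2*C)
(-31074 + R(115, -83))/(-23249 + v(P)) = (-31074 + 24)/(-23249 + (½)/36) = -31050/(-23249 + (½)*(1/36)) = -31050/(-23249 + 1/72) = -31050/(-1673927/72) = -31050*(-72/1673927) = 2235600/1673927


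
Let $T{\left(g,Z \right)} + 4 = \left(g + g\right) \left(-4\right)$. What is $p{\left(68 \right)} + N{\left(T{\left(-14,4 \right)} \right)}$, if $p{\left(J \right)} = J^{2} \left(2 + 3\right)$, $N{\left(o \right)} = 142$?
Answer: $23262$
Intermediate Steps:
$T{\left(g,Z \right)} = -4 - 8 g$ ($T{\left(g,Z \right)} = -4 + \left(g + g\right) \left(-4\right) = -4 + 2 g \left(-4\right) = -4 - 8 g$)
$p{\left(J \right)} = 5 J^{2}$ ($p{\left(J \right)} = J^{2} \cdot 5 = 5 J^{2}$)
$p{\left(68 \right)} + N{\left(T{\left(-14,4 \right)} \right)} = 5 \cdot 68^{2} + 142 = 5 \cdot 4624 + 142 = 23120 + 142 = 23262$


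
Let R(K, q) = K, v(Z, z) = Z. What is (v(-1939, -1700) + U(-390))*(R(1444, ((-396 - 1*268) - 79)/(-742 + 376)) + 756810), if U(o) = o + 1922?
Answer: -308609378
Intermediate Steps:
U(o) = 1922 + o
(v(-1939, -1700) + U(-390))*(R(1444, ((-396 - 1*268) - 79)/(-742 + 376)) + 756810) = (-1939 + (1922 - 390))*(1444 + 756810) = (-1939 + 1532)*758254 = -407*758254 = -308609378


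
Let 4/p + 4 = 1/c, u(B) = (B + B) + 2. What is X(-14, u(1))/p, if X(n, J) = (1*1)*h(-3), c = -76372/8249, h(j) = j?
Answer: 941211/305488 ≈ 3.0810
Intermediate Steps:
c = -76372/8249 (c = -76372*1/8249 = -76372/8249 ≈ -9.2583)
u(B) = 2 + 2*B (u(B) = 2*B + 2 = 2 + 2*B)
X(n, J) = -3 (X(n, J) = (1*1)*(-3) = 1*(-3) = -3)
p = -305488/313737 (p = 4/(-4 + 1/(-76372/8249)) = 4/(-4 - 8249/76372) = 4/(-313737/76372) = 4*(-76372/313737) = -305488/313737 ≈ -0.97371)
X(-14, u(1))/p = -3/(-305488/313737) = -3*(-313737/305488) = 941211/305488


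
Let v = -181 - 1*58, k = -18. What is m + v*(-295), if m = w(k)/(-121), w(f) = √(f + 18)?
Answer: 70505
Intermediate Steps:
w(f) = √(18 + f)
v = -239 (v = -181 - 58 = -239)
m = 0 (m = √(18 - 18)/(-121) = √0*(-1/121) = 0*(-1/121) = 0)
m + v*(-295) = 0 - 239*(-295) = 0 + 70505 = 70505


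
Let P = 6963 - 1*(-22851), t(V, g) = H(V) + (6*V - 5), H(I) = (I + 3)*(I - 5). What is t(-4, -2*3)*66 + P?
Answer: 28494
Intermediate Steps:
H(I) = (-5 + I)*(3 + I) (H(I) = (3 + I)*(-5 + I) = (-5 + I)*(3 + I))
t(V, g) = -20 + V**2 + 4*V (t(V, g) = (-15 + V**2 - 2*V) + (6*V - 5) = (-15 + V**2 - 2*V) + (-5 + 6*V) = -20 + V**2 + 4*V)
P = 29814 (P = 6963 + 22851 = 29814)
t(-4, -2*3)*66 + P = (-20 + (-4)**2 + 4*(-4))*66 + 29814 = (-20 + 16 - 16)*66 + 29814 = -20*66 + 29814 = -1320 + 29814 = 28494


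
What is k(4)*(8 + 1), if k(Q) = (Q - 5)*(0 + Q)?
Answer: -36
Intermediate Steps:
k(Q) = Q*(-5 + Q) (k(Q) = (-5 + Q)*Q = Q*(-5 + Q))
k(4)*(8 + 1) = (4*(-5 + 4))*(8 + 1) = (4*(-1))*9 = -4*9 = -36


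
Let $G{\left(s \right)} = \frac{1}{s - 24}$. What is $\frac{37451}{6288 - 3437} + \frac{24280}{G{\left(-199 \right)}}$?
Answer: $- \frac{15436530989}{2851} \approx -5.4144 \cdot 10^{6}$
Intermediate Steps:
$G{\left(s \right)} = \frac{1}{-24 + s}$
$\frac{37451}{6288 - 3437} + \frac{24280}{G{\left(-199 \right)}} = \frac{37451}{6288 - 3437} + \frac{24280}{\frac{1}{-24 - 199}} = \frac{37451}{2851} + \frac{24280}{\frac{1}{-223}} = 37451 \cdot \frac{1}{2851} + \frac{24280}{- \frac{1}{223}} = \frac{37451}{2851} + 24280 \left(-223\right) = \frac{37451}{2851} - 5414440 = - \frac{15436530989}{2851}$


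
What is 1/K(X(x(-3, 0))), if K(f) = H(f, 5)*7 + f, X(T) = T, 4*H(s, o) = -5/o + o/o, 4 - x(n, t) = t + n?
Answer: ⅐ ≈ 0.14286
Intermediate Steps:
x(n, t) = 4 - n - t (x(n, t) = 4 - (t + n) = 4 - (n + t) = 4 + (-n - t) = 4 - n - t)
H(s, o) = ¼ - 5/(4*o) (H(s, o) = (-5/o + o/o)/4 = (-5/o + 1)/4 = (1 - 5/o)/4 = ¼ - 5/(4*o))
K(f) = f (K(f) = ((¼)*(-5 + 5)/5)*7 + f = ((¼)*(⅕)*0)*7 + f = 0*7 + f = 0 + f = f)
1/K(X(x(-3, 0))) = 1/(4 - 1*(-3) - 1*0) = 1/(4 + 3 + 0) = 1/7 = ⅐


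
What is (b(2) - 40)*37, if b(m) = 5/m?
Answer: -2775/2 ≈ -1387.5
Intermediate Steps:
(b(2) - 40)*37 = (5/2 - 40)*37 = -75/2*37 = -2775/2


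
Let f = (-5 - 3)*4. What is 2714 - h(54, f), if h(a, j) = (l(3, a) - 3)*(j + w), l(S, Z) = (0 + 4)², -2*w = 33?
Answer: 6689/2 ≈ 3344.5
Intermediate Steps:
w = -33/2 (w = -½*33 = -33/2 ≈ -16.500)
f = -32 (f = -8*4 = -32)
l(S, Z) = 16 (l(S, Z) = 4² = 16)
h(a, j) = -429/2 + 13*j (h(a, j) = (16 - 3)*(j - 33/2) = 13*(-33/2 + j) = -429/2 + 13*j)
2714 - h(54, f) = 2714 - (-429/2 + 13*(-32)) = 2714 - (-429/2 - 416) = 2714 - 1*(-1261/2) = 2714 + 1261/2 = 6689/2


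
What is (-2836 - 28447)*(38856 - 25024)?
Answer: -432706456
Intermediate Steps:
(-2836 - 28447)*(38856 - 25024) = -31283*13832 = -432706456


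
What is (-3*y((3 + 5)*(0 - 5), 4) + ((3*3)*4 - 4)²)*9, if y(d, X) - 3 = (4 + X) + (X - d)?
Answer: 7731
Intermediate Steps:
y(d, X) = 7 - d + 2*X (y(d, X) = 3 + ((4 + X) + (X - d)) = 3 + (4 - d + 2*X) = 7 - d + 2*X)
(-3*y((3 + 5)*(0 - 5), 4) + ((3*3)*4 - 4)²)*9 = (-3*(7 - (3 + 5)*(0 - 5) + 2*4) + ((3*3)*4 - 4)²)*9 = (-3*(7 - 8*(-5) + 8) + (9*4 - 4)²)*9 = (-3*(7 - 1*(-40) + 8) + (36 - 4)²)*9 = (-3*(7 + 40 + 8) + 32²)*9 = (-3*55 + 1024)*9 = (-165 + 1024)*9 = 859*9 = 7731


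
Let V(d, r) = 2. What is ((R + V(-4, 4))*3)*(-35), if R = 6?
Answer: -840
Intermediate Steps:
((R + V(-4, 4))*3)*(-35) = ((6 + 2)*3)*(-35) = (8*3)*(-35) = 24*(-35) = -840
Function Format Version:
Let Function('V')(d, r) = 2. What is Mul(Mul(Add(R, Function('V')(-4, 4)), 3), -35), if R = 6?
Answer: -840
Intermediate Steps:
Mul(Mul(Add(R, Function('V')(-4, 4)), 3), -35) = Mul(Mul(Add(6, 2), 3), -35) = Mul(Mul(8, 3), -35) = Mul(24, -35) = -840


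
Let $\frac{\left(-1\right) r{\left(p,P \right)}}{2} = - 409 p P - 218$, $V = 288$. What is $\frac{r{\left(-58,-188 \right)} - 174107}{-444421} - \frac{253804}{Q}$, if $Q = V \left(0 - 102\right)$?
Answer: $- \frac{36030205673}{3263827824} \approx -11.039$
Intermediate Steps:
$Q = -29376$ ($Q = 288 \left(0 - 102\right) = 288 \left(-102\right) = -29376$)
$r{\left(p,P \right)} = 436 + 818 P p$ ($r{\left(p,P \right)} = - 2 \left(- 409 p P - 218\right) = - 2 \left(- 409 P p - 218\right) = - 2 \left(-218 - 409 P p\right) = 436 + 818 P p$)
$\frac{r{\left(-58,-188 \right)} - 174107}{-444421} - \frac{253804}{Q} = \frac{\left(436 + 818 \left(-188\right) \left(-58\right)\right) - 174107}{-444421} - \frac{253804}{-29376} = \left(\left(436 + 8919472\right) - 174107\right) \left(- \frac{1}{444421}\right) - - \frac{63451}{7344} = \left(8919908 - 174107\right) \left(- \frac{1}{444421}\right) + \frac{63451}{7344} = 8745801 \left(- \frac{1}{444421}\right) + \frac{63451}{7344} = - \frac{8745801}{444421} + \frac{63451}{7344} = - \frac{36030205673}{3263827824}$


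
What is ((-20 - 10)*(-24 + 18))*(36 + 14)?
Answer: 9000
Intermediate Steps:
((-20 - 10)*(-24 + 18))*(36 + 14) = -30*(-6)*50 = 180*50 = 9000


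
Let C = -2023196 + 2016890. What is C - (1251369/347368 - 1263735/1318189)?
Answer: -412672428869739/65413810936 ≈ -6308.6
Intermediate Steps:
C = -6306
C - (1251369/347368 - 1263735/1318189) = -6306 - (1251369/347368 - 1263735/1318189) = -6306 - (1251369*(1/347368) - 1263735*1/1318189) = -6306 - (178767/49624 - 1263735/1318189) = -6306 - 1*172937107323/65413810936 = -6306 - 172937107323/65413810936 = -412672428869739/65413810936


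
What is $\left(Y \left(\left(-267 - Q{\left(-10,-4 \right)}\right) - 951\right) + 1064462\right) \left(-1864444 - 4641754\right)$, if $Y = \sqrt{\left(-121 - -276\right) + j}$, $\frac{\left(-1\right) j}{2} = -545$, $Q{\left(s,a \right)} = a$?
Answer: $-6925600535476 + 7898524372 \sqrt{1245} \approx -6.6469 \cdot 10^{12}$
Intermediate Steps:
$j = 1090$ ($j = \left(-2\right) \left(-545\right) = 1090$)
$Y = \sqrt{1245}$ ($Y = \sqrt{\left(-121 - -276\right) + 1090} = \sqrt{\left(-121 + 276\right) + 1090} = \sqrt{155 + 1090} = \sqrt{1245} \approx 35.285$)
$\left(Y \left(\left(-267 - Q{\left(-10,-4 \right)}\right) - 951\right) + 1064462\right) \left(-1864444 - 4641754\right) = \left(\sqrt{1245} \left(\left(-267 - -4\right) - 951\right) + 1064462\right) \left(-1864444 - 4641754\right) = \left(\sqrt{1245} \left(\left(-267 + 4\right) - 951\right) + 1064462\right) \left(-6506198\right) = \left(\sqrt{1245} \left(-263 - 951\right) + 1064462\right) \left(-6506198\right) = \left(\sqrt{1245} \left(-1214\right) + 1064462\right) \left(-6506198\right) = \left(- 1214 \sqrt{1245} + 1064462\right) \left(-6506198\right) = \left(1064462 - 1214 \sqrt{1245}\right) \left(-6506198\right) = -6925600535476 + 7898524372 \sqrt{1245}$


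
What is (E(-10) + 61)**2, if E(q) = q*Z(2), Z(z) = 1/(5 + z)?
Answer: 173889/49 ≈ 3548.8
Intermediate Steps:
E(q) = q/7 (E(q) = q/(5 + 2) = q/7)
(E(-10) + 61)**2 = ((1/7)*(-10) + 61)**2 = (-10/7 + 61)**2 = (417/7)**2 = 173889/49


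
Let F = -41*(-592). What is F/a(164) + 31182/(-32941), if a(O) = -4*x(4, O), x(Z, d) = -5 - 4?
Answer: 199605350/296469 ≈ 673.28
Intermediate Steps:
x(Z, d) = -9
a(O) = 36 (a(O) = -4*(-9) = 36)
F = 24272
F/a(164) + 31182/(-32941) = 24272/36 + 31182/(-32941) = 24272*(1/36) + 31182*(-1/32941) = 6068/9 - 31182/32941 = 199605350/296469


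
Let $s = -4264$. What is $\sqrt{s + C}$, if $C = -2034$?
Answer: $i \sqrt{6298} \approx 79.36 i$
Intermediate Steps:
$\sqrt{s + C} = \sqrt{-4264 - 2034} = \sqrt{-6298} = i \sqrt{6298}$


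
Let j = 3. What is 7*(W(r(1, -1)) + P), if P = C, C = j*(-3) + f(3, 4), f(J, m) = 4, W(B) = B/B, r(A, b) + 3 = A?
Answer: -28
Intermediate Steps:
r(A, b) = -3 + A
W(B) = 1
C = -5 (C = 3*(-3) + 4 = -9 + 4 = -5)
P = -5
7*(W(r(1, -1)) + P) = 7*(1 - 5) = 7*(-4) = -28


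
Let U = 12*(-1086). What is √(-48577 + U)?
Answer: I*√61609 ≈ 248.21*I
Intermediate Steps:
U = -13032
√(-48577 + U) = √(-48577 - 13032) = √(-61609) = I*√61609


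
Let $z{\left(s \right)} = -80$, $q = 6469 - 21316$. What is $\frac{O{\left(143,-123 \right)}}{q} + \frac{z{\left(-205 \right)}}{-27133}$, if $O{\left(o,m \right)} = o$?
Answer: $- \frac{2692259}{402843651} \approx -0.0066831$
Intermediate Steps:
$q = -14847$ ($q = 6469 - 21316 = -14847$)
$\frac{O{\left(143,-123 \right)}}{q} + \frac{z{\left(-205 \right)}}{-27133} = \frac{143}{-14847} - \frac{80}{-27133} = 143 \left(- \frac{1}{14847}\right) - - \frac{80}{27133} = - \frac{143}{14847} + \frac{80}{27133} = - \frac{2692259}{402843651}$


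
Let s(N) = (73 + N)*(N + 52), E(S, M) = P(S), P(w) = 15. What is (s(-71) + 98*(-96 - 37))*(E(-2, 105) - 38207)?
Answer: 499245824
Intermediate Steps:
E(S, M) = 15
s(N) = (52 + N)*(73 + N) (s(N) = (73 + N)*(52 + N) = (52 + N)*(73 + N))
(s(-71) + 98*(-96 - 37))*(E(-2, 105) - 38207) = ((3796 + (-71)² + 125*(-71)) + 98*(-96 - 37))*(15 - 38207) = ((3796 + 5041 - 8875) + 98*(-133))*(-38192) = (-38 - 13034)*(-38192) = -13072*(-38192) = 499245824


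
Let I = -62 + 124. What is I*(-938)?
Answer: -58156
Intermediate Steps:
I = 62
I*(-938) = 62*(-938) = -58156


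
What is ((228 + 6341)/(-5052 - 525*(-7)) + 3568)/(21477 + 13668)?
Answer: 4906567/48394665 ≈ 0.10139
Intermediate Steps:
((228 + 6341)/(-5052 - 525*(-7)) + 3568)/(21477 + 13668) = (6569/(-5052 + 3675) + 3568)/35145 = (6569/(-1377) + 3568)*(1/35145) = (6569*(-1/1377) + 3568)*(1/35145) = (-6569/1377 + 3568)*(1/35145) = (4906567/1377)*(1/35145) = 4906567/48394665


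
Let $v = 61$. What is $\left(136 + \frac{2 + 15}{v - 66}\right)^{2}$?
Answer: $\frac{439569}{25} \approx 17583.0$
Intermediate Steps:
$\left(136 + \frac{2 + 15}{v - 66}\right)^{2} = \left(136 + \frac{2 + 15}{61 - 66}\right)^{2} = \left(136 + \frac{17}{-5}\right)^{2} = \left(136 + 17 \left(- \frac{1}{5}\right)\right)^{2} = \left(136 - \frac{17}{5}\right)^{2} = \left(\frac{663}{5}\right)^{2} = \frac{439569}{25}$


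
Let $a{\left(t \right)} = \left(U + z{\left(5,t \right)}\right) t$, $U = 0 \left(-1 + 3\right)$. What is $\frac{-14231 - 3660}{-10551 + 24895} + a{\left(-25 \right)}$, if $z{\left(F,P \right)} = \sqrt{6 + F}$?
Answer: $- \frac{17891}{14344} - 25 \sqrt{11} \approx -84.163$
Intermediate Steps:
$U = 0$ ($U = 0 \cdot 2 = 0$)
$a{\left(t \right)} = t \sqrt{11}$ ($a{\left(t \right)} = \left(0 + \sqrt{6 + 5}\right) t = \left(0 + \sqrt{11}\right) t = \sqrt{11} t = t \sqrt{11}$)
$\frac{-14231 - 3660}{-10551 + 24895} + a{\left(-25 \right)} = \frac{-14231 - 3660}{-10551 + 24895} - 25 \sqrt{11} = - \frac{17891}{14344} - 25 \sqrt{11}$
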